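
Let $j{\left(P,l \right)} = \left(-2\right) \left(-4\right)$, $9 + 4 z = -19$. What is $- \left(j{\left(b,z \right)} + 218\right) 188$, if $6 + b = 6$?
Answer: $-42488$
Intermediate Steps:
$b = 0$ ($b = -6 + 6 = 0$)
$z = -7$ ($z = - \frac{9}{4} + \frac{1}{4} \left(-19\right) = - \frac{9}{4} - \frac{19}{4} = -7$)
$j{\left(P,l \right)} = 8$
$- \left(j{\left(b,z \right)} + 218\right) 188 = - \left(8 + 218\right) 188 = - 226 \cdot 188 = \left(-1\right) 42488 = -42488$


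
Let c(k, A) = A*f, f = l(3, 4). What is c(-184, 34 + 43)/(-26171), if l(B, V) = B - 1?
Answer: -154/26171 ≈ -0.0058844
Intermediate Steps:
l(B, V) = -1 + B
f = 2 (f = -1 + 3 = 2)
c(k, A) = 2*A (c(k, A) = A*2 = 2*A)
c(-184, 34 + 43)/(-26171) = (2*(34 + 43))/(-26171) = (2*77)*(-1/26171) = 154*(-1/26171) = -154/26171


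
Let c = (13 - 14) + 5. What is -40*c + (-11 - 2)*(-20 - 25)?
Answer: 425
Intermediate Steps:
c = 4 (c = -1 + 5 = 4)
-40*c + (-11 - 2)*(-20 - 25) = -40*4 + (-11 - 2)*(-20 - 25) = -160 - 13*(-45) = -160 + 585 = 425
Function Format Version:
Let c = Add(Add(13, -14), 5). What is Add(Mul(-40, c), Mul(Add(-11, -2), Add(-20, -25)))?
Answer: 425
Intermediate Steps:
c = 4 (c = Add(-1, 5) = 4)
Add(Mul(-40, c), Mul(Add(-11, -2), Add(-20, -25))) = Add(Mul(-40, 4), Mul(Add(-11, -2), Add(-20, -25))) = Add(-160, Mul(-13, -45)) = Add(-160, 585) = 425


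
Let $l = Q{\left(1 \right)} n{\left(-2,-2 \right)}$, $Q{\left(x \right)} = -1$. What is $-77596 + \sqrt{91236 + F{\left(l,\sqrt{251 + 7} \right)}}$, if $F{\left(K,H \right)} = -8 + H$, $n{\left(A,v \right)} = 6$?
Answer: $-77596 + \sqrt{91228 + \sqrt{258}} \approx -77294.0$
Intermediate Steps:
$l = -6$ ($l = \left(-1\right) 6 = -6$)
$-77596 + \sqrt{91236 + F{\left(l,\sqrt{251 + 7} \right)}} = -77596 + \sqrt{91236 - \left(8 - \sqrt{251 + 7}\right)} = -77596 + \sqrt{91236 - \left(8 - \sqrt{258}\right)} = -77596 + \sqrt{91228 + \sqrt{258}}$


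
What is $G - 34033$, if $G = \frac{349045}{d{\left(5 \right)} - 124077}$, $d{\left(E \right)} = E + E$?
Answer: $- \frac{4222721256}{124067} \approx -34036.0$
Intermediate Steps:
$d{\left(E \right)} = 2 E$
$G = - \frac{349045}{124067}$ ($G = \frac{349045}{2 \cdot 5 - 124077} = \frac{349045}{10 - 124077} = \frac{349045}{-124067} = 349045 \left(- \frac{1}{124067}\right) = - \frac{349045}{124067} \approx -2.8134$)
$G - 34033 = - \frac{349045}{124067} - 34033 = - \frac{4222721256}{124067}$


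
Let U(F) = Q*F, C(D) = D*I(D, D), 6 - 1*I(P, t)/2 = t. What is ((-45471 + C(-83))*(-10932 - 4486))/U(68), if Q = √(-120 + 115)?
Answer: -92885741*I*√5/34 ≈ -6.1088e+6*I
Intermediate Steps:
I(P, t) = 12 - 2*t
Q = I*√5 (Q = √(-5) = I*√5 ≈ 2.2361*I)
C(D) = D*(12 - 2*D)
U(F) = I*F*√5 (U(F) = (I*√5)*F = I*F*√5)
((-45471 + C(-83))*(-10932 - 4486))/U(68) = ((-45471 + 2*(-83)*(6 - 1*(-83)))*(-10932 - 4486))/((I*68*√5)) = ((-45471 + 2*(-83)*(6 + 83))*(-15418))/((68*I*√5)) = ((-45471 + 2*(-83)*89)*(-15418))*(-I*√5/340) = ((-45471 - 14774)*(-15418))*(-I*√5/340) = (-60245*(-15418))*(-I*√5/340) = 928857410*(-I*√5/340) = -92885741*I*√5/34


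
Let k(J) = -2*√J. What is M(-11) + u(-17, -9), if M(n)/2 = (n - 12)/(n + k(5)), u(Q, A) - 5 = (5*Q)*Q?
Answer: 146956/101 - 92*√5/101 ≈ 1453.0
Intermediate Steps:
u(Q, A) = 5 + 5*Q² (u(Q, A) = 5 + (5*Q)*Q = 5 + 5*Q²)
M(n) = 2*(-12 + n)/(n - 2*√5) (M(n) = 2*((n - 12)/(n - 2*√5)) = 2*((-12 + n)/(n - 2*√5)) = 2*(-12 + n)/(n - 2*√5))
M(-11) + u(-17, -9) = 2*(-12 - 11)/(-11 - 2*√5) + (5 + 5*(-17)²) = 2*(-23)/(-11 - 2*√5) + (5 + 5*289) = -46/(-11 - 2*√5) + (5 + 1445) = -46/(-11 - 2*√5) + 1450 = 1450 - 46/(-11 - 2*√5)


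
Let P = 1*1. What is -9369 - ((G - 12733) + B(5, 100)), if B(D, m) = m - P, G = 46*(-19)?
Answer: 4139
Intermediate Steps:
P = 1
G = -874
B(D, m) = -1 + m (B(D, m) = m - 1*1 = m - 1 = -1 + m)
-9369 - ((G - 12733) + B(5, 100)) = -9369 - ((-874 - 12733) + (-1 + 100)) = -9369 - (-13607 + 99) = -9369 - 1*(-13508) = -9369 + 13508 = 4139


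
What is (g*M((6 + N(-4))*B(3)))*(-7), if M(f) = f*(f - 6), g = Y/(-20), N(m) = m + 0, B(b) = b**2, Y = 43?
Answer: 16254/5 ≈ 3250.8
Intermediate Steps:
N(m) = m
g = -43/20 (g = 43/(-20) = 43*(-1/20) = -43/20 ≈ -2.1500)
M(f) = f*(-6 + f)
(g*M((6 + N(-4))*B(3)))*(-7) = -43*(6 - 4)*3**2*(-6 + (6 - 4)*3**2)/20*(-7) = -43*2*9*(-6 + 2*9)/20*(-7) = -387*(-6 + 18)/10*(-7) = -387*12/10*(-7) = -43/20*216*(-7) = -2322/5*(-7) = 16254/5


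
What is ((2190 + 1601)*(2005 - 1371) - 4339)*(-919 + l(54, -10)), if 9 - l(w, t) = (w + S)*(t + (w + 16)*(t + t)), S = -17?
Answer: 122980685300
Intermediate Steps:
l(w, t) = 9 - (-17 + w)*(t + 2*t*(16 + w)) (l(w, t) = 9 - (w - 17)*(t + (w + 16)*(t + t)) = 9 - (-17 + w)*(t + (16 + w)*(2*t)) = 9 - (-17 + w)*(t + 2*t*(16 + w)))
((2190 + 1601)*(2005 - 1371) - 4339)*(-919 + l(54, -10)) = ((2190 + 1601)*(2005 - 1371) - 4339)*(-919 + (9 + 561*(-10) - 10*54 - 2*(-10)*54²)) = (3791*634 - 4339)*(-919 + (9 - 5610 - 540 - 2*(-10)*2916)) = (2403494 - 4339)*(-919 + (9 - 5610 - 540 + 58320)) = 2399155*(-919 + 52179) = 2399155*51260 = 122980685300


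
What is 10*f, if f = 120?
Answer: 1200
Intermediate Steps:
10*f = 10*120 = 1200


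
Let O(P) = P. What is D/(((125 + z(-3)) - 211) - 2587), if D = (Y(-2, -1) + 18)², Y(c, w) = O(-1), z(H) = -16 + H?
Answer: -289/2692 ≈ -0.10736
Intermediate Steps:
Y(c, w) = -1
D = 289 (D = (-1 + 18)² = 17² = 289)
D/(((125 + z(-3)) - 211) - 2587) = 289/(((125 + (-16 - 3)) - 211) - 2587) = 289/(((125 - 19) - 211) - 2587) = 289/((106 - 211) - 2587) = 289/(-105 - 2587) = 289/(-2692) = -1/2692*289 = -289/2692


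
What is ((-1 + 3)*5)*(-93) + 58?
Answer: -872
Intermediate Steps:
((-1 + 3)*5)*(-93) + 58 = (2*5)*(-93) + 58 = 10*(-93) + 58 = -930 + 58 = -872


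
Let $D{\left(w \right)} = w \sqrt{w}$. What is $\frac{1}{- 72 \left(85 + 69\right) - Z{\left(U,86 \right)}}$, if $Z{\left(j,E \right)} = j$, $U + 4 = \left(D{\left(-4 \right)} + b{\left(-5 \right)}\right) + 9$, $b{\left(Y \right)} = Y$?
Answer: $- \frac{693}{7683988} - \frac{i}{15367976} \approx -9.0188 \cdot 10^{-5} - 6.507 \cdot 10^{-8} i$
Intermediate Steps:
$D{\left(w \right)} = w^{\frac{3}{2}}$
$U = - 8 i$ ($U = -4 + \left(\left(\left(-4\right)^{\frac{3}{2}} - 5\right) + 9\right) = -4 + \left(\left(- 8 i - 5\right) + 9\right) = -4 + \left(\left(-5 - 8 i\right) + 9\right) = -4 + \left(4 - 8 i\right) = - 8 i \approx - 8.0 i$)
$\frac{1}{- 72 \left(85 + 69\right) - Z{\left(U,86 \right)}} = \frac{1}{- 72 \left(85 + 69\right) - - 8 i} = \frac{1}{\left(-72\right) 154 + 8 i} = \frac{1}{-11088 + 8 i} = \frac{-11088 - 8 i}{122943808}$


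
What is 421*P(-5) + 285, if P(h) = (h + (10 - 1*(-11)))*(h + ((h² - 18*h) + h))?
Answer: 707565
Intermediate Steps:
P(h) = (21 + h)*(h² - 16*h) (P(h) = (h + (10 + 11))*(h + (h² - 17*h)) = (h + 21)*(h² - 16*h) = (21 + h)*(h² - 16*h))
421*P(-5) + 285 = 421*(-5*(-336 + (-5)² + 5*(-5))) + 285 = 421*(-5*(-336 + 25 - 25)) + 285 = 421*(-5*(-336)) + 285 = 421*1680 + 285 = 707280 + 285 = 707565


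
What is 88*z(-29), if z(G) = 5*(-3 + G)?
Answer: -14080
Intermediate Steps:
z(G) = -15 + 5*G
88*z(-29) = 88*(-15 + 5*(-29)) = 88*(-15 - 145) = 88*(-160) = -14080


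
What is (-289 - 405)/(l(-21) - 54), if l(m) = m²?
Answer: -694/387 ≈ -1.7933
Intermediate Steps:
(-289 - 405)/(l(-21) - 54) = (-289 - 405)/((-21)² - 54) = -694/(441 - 54) = -694/387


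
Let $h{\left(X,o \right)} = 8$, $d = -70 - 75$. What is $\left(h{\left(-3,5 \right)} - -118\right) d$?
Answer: $-18270$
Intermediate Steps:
$d = -145$
$\left(h{\left(-3,5 \right)} - -118\right) d = \left(8 - -118\right) \left(-145\right) = \left(8 + 118\right) \left(-145\right) = 126 \left(-145\right) = -18270$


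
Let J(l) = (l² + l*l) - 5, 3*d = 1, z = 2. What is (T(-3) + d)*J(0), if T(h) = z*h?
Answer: 85/3 ≈ 28.333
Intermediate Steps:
d = ⅓ (d = (⅓)*1 = ⅓ ≈ 0.33333)
J(l) = -5 + 2*l² (J(l) = (l² + l²) - 5 = 2*l² - 5 = -5 + 2*l²)
T(h) = 2*h
(T(-3) + d)*J(0) = (2*(-3) + ⅓)*(-5 + 2*0²) = (-6 + ⅓)*(-5 + 2*0) = -17*(-5 + 0)/3 = -17/3*(-5) = 85/3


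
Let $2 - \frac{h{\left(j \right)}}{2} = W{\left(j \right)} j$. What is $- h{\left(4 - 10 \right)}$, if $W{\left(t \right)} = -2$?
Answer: $20$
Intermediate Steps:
$h{\left(j \right)} = 4 + 4 j$ ($h{\left(j \right)} = 4 - 2 \left(- 2 j\right) = 4 + 4 j$)
$- h{\left(4 - 10 \right)} = - (4 + 4 \left(4 - 10\right)) = - (4 + 4 \left(-6\right)) = - (4 - 24) = \left(-1\right) \left(-20\right) = 20$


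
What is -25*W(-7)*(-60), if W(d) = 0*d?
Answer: 0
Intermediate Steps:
W(d) = 0
-25*W(-7)*(-60) = -25*0*(-60) = 0*(-60) = 0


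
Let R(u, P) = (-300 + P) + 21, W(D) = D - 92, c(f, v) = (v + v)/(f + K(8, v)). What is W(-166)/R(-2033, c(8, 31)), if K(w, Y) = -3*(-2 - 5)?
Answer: 7482/8029 ≈ 0.93187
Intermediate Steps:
K(w, Y) = 21 (K(w, Y) = -3*(-7) = 21)
c(f, v) = 2*v/(21 + f) (c(f, v) = (v + v)/(f + 21) = (2*v)/(21 + f) = 2*v/(21 + f))
W(D) = -92 + D
R(u, P) = -279 + P
W(-166)/R(-2033, c(8, 31)) = (-92 - 166)/(-279 + 2*31/(21 + 8)) = -258/(-279 + 2*31/29) = -258/(-279 + 2*31*(1/29)) = -258/(-279 + 62/29) = -258/(-8029/29) = -258*(-29/8029) = 7482/8029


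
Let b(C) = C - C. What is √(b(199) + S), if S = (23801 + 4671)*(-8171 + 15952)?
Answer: 2*√55385158 ≈ 14884.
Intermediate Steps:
b(C) = 0
S = 221540632 (S = 28472*7781 = 221540632)
√(b(199) + S) = √(0 + 221540632) = √221540632 = 2*√55385158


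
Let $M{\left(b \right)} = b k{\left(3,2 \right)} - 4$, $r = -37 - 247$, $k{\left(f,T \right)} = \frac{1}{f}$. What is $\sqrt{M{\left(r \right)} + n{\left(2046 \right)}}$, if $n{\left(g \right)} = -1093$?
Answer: $\frac{5 i \sqrt{429}}{3} \approx 34.521 i$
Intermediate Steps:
$r = -284$ ($r = -37 - 247 = -284$)
$M{\left(b \right)} = -4 + \frac{b}{3}$ ($M{\left(b \right)} = \frac{b}{3} - 4 = -4 + \frac{b}{3}$)
$\sqrt{M{\left(r \right)} + n{\left(2046 \right)}} = \sqrt{\left(-4 + \frac{1}{3} \left(-284\right)\right) - 1093} = \sqrt{\left(-4 - \frac{284}{3}\right) - 1093} = \sqrt{- \frac{296}{3} - 1093} = \sqrt{- \frac{3575}{3}} = \frac{5 i \sqrt{429}}{3}$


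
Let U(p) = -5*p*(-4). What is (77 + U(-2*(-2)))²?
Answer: 24649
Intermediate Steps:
U(p) = 20*p
(77 + U(-2*(-2)))² = (77 + 20*(-2*(-2)))² = (77 + 20*4)² = (77 + 80)² = 157² = 24649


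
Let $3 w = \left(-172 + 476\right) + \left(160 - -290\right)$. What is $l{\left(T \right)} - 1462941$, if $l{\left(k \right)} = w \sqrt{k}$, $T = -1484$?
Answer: $-1462941 + \frac{1508 i \sqrt{371}}{3} \approx -1.4629 \cdot 10^{6} + 9682.0 i$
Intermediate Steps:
$w = \frac{754}{3}$ ($w = \frac{\left(-172 + 476\right) + \left(160 - -290\right)}{3} = \frac{304 + \left(160 + 290\right)}{3} = \frac{304 + 450}{3} = \frac{1}{3} \cdot 754 = \frac{754}{3} \approx 251.33$)
$l{\left(k \right)} = \frac{754 \sqrt{k}}{3}$
$l{\left(T \right)} - 1462941 = \frac{754 \sqrt{-1484}}{3} - 1462941 = \frac{754 \cdot 2 i \sqrt{371}}{3} - 1462941 = \frac{1508 i \sqrt{371}}{3} - 1462941 = -1462941 + \frac{1508 i \sqrt{371}}{3}$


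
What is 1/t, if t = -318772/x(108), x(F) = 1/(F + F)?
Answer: -1/68854752 ≈ -1.4523e-8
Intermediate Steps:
x(F) = 1/(2*F)
t = -68854752 (t = -318772/((1/2)/108) = -318772/((1/2)*(1/108)) = -318772/1/216 = -318772*216 = -68854752)
1/t = 1/(-68854752) = -1/68854752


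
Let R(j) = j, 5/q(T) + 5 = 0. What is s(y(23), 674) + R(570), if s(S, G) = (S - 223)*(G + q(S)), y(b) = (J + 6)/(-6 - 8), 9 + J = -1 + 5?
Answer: -2093799/14 ≈ -1.4956e+5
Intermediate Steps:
q(T) = -1 (q(T) = 5/(-5 + 0) = 5/(-5) = 5*(-⅕) = -1)
J = -5 (J = -9 + (-1 + 5) = -9 + 4 = -5)
y(b) = -1/14 (y(b) = (-5 + 6)/(-6 - 8) = 1/(-14) = 1*(-1/14) = -1/14)
s(S, G) = (-1 + G)*(-223 + S) (s(S, G) = (S - 223)*(G - 1) = (-223 + S)*(-1 + G) = (-1 + G)*(-223 + S))
s(y(23), 674) + R(570) = (223 - 1*(-1/14) - 223*674 + 674*(-1/14)) + 570 = (223 + 1/14 - 150302 - 337/7) + 570 = -2101779/14 + 570 = -2093799/14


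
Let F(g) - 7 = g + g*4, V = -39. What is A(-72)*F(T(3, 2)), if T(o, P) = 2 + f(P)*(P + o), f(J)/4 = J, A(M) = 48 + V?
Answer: 1953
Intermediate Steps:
A(M) = 9 (A(M) = 48 - 39 = 9)
f(J) = 4*J
T(o, P) = 2 + 4*P*(P + o) (T(o, P) = 2 + (4*P)*(P + o) = 2 + 4*P*(P + o))
F(g) = 7 + 5*g (F(g) = 7 + (g + g*4) = 7 + (g + 4*g) = 7 + 5*g)
A(-72)*F(T(3, 2)) = 9*(7 + 5*(2 + 4*2**2 + 4*2*3)) = 9*(7 + 5*(2 + 4*4 + 24)) = 9*(7 + 5*(2 + 16 + 24)) = 9*(7 + 5*42) = 9*(7 + 210) = 9*217 = 1953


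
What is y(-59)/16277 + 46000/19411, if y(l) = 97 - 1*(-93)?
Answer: 752430090/315952847 ≈ 2.3815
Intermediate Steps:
y(l) = 190 (y(l) = 97 + 93 = 190)
y(-59)/16277 + 46000/19411 = 190/16277 + 46000/19411 = 752430090/315952847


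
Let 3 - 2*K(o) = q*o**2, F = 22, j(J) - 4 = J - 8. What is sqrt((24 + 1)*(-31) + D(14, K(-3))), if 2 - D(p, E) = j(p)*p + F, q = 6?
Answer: I*sqrt(935) ≈ 30.578*I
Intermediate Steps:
j(J) = -4 + J (j(J) = 4 + (J - 8) = 4 + (-8 + J) = -4 + J)
K(o) = 3/2 - 3*o**2
D(p, E) = -20 - p*(-4 + p) (D(p, E) = 2 - ((-4 + p)*p + 22) = 2 - (p*(-4 + p) + 22) = 2 - (22 + p*(-4 + p)) = 2 + (-22 - p*(-4 + p)) = -20 - p*(-4 + p))
sqrt((24 + 1)*(-31) + D(14, K(-3))) = sqrt((24 + 1)*(-31) + (-20 - 1*14*(-4 + 14))) = sqrt(25*(-31) + (-20 - 1*14*10)) = sqrt(-775 + (-20 - 140)) = sqrt(-775 - 160) = sqrt(-935) = I*sqrt(935)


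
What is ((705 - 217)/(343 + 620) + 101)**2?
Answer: 9555258001/927369 ≈ 10304.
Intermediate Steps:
((705 - 217)/(343 + 620) + 101)**2 = (488/963 + 101)**2 = (97751/963)**2 = 9555258001/927369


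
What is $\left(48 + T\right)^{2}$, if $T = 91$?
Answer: $19321$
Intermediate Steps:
$\left(48 + T\right)^{2} = \left(48 + 91\right)^{2} = 139^{2} = 19321$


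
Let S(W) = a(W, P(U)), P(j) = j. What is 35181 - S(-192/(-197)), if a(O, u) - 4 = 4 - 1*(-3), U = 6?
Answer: 35170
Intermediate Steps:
a(O, u) = 11 (a(O, u) = 4 + (4 - 1*(-3)) = 4 + (4 + 3) = 4 + 7 = 11)
S(W) = 11
35181 - S(-192/(-197)) = 35181 - 1*11 = 35181 - 11 = 35170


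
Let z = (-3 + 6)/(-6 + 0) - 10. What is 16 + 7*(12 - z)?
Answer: 347/2 ≈ 173.50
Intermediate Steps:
z = -21/2 (z = 3/(-6) - 10 = 3*(-1/6) - 10 = -1/2 - 10 = -21/2 ≈ -10.500)
16 + 7*(12 - z) = 16 + 7*(12 - 1*(-21/2)) = 16 + 7*(12 + 21/2) = 16 + 7*(45/2) = 16 + 315/2 = 347/2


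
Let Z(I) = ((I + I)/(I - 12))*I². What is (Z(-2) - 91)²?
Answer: 395641/49 ≈ 8074.3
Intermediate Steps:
Z(I) = 2*I³/(-12 + I) (Z(I) = ((2*I)/(-12 + I))*I² = (2*I/(-12 + I))*I² = 2*I³/(-12 + I))
(Z(-2) - 91)² = (2*(-2)³/(-12 - 2) - 91)² = (2*(-8)/(-14) - 91)² = (2*(-8)*(-1/14) - 91)² = (8/7 - 91)² = (-629/7)² = 395641/49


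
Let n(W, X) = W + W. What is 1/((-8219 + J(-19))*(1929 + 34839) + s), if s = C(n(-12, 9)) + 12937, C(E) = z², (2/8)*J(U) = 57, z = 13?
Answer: -1/293799982 ≈ -3.4037e-9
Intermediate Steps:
J(U) = 228 (J(U) = 4*57 = 228)
n(W, X) = 2*W
C(E) = 169 (C(E) = 13² = 169)
s = 13106 (s = 169 + 12937 = 13106)
1/((-8219 + J(-19))*(1929 + 34839) + s) = 1/((-8219 + 228)*(1929 + 34839) + 13106) = 1/(-7991*36768 + 13106) = 1/(-293813088 + 13106) = 1/(-293799982) = -1/293799982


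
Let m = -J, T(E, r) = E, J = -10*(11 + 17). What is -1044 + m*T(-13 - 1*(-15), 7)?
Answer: -484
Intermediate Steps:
J = -280 (J = -10*28 = -280)
m = 280 (m = -1*(-280) = 280)
-1044 + m*T(-13 - 1*(-15), 7) = -1044 + 280*(-13 - 1*(-15)) = -1044 + 280*(-13 + 15) = -1044 + 280*2 = -1044 + 560 = -484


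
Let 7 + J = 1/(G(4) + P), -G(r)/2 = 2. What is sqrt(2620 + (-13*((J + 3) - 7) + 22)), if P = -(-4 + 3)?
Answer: 4*sqrt(1569)/3 ≈ 52.814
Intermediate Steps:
G(r) = -4 (G(r) = -2*2 = -4)
P = 1 (P = -1*(-1) = 1)
J = -22/3 (J = -7 + 1/(-4 + 1) = -7 + 1/(-3) = -7 - 1/3 = -22/3 ≈ -7.3333)
sqrt(2620 + (-13*((J + 3) - 7) + 22)) = sqrt(2620 + (-13*((-22/3 + 3) - 7) + 22)) = sqrt(2620 + (-13*(-13/3 - 7) + 22)) = sqrt(2620 + (-13*(-34/3) + 22)) = sqrt(2620 + (442/3 + 22)) = sqrt(2620 + 508/3) = sqrt(8368/3) = 4*sqrt(1569)/3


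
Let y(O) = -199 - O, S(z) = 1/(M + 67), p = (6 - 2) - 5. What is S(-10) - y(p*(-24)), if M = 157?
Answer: 49953/224 ≈ 223.00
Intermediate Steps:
p = -1 (p = 4 - 5 = -1)
S(z) = 1/224 (S(z) = 1/(157 + 67) = 1/224)
S(-10) - y(p*(-24)) = 1/224 - (-199 - (-1)*(-24)) = 1/224 - (-199 - 1*24) = 1/224 - (-199 - 24) = 1/224 - 1*(-223) = 1/224 + 223 = 49953/224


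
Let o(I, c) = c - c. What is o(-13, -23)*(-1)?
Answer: 0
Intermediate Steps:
o(I, c) = 0
o(-13, -23)*(-1) = 0*(-1) = 0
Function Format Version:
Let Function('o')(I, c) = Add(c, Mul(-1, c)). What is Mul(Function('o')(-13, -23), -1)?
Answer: 0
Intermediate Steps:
Function('o')(I, c) = 0
Mul(Function('o')(-13, -23), -1) = Mul(0, -1) = 0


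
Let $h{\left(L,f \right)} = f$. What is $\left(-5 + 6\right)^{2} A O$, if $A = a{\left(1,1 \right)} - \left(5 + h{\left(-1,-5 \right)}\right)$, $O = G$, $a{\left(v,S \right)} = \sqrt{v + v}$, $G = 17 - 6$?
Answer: $11 \sqrt{2} \approx 15.556$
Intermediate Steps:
$G = 11$ ($G = 17 - 6 = 11$)
$a{\left(v,S \right)} = \sqrt{2} \sqrt{v}$ ($a{\left(v,S \right)} = \sqrt{2 v} = \sqrt{2} \sqrt{v}$)
$O = 11$
$A = \sqrt{2}$ ($A = \sqrt{2} \sqrt{1} - \left(5 - 5\right) = \sqrt{2} \cdot 1 - 0 = \sqrt{2} + 0 = \sqrt{2} \approx 1.4142$)
$\left(-5 + 6\right)^{2} A O = \left(-5 + 6\right)^{2} \sqrt{2} \cdot 11 = 1^{2} \sqrt{2} \cdot 11 = 1 \sqrt{2} \cdot 11 = \sqrt{2} \cdot 11 = 11 \sqrt{2}$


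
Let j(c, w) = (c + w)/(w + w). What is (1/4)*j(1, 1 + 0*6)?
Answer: ¼ ≈ 0.25000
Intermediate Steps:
j(c, w) = (c + w)/(2*w) (j(c, w) = (c + w)/((2*w)) = (c + w)*(1/(2*w)) = (c + w)/(2*w))
(1/4)*j(1, 1 + 0*6) = (1/4)*((1 + (1 + 0*6))/(2*(1 + 0*6))) = (1*(¼))*((1 + (1 + 0))/(2*(1 + 0))) = ((½)*(1 + 1)/1)/4 = ((½)*1*2)/4 = (¼)*1 = ¼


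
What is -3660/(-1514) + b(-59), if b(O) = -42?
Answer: -29964/757 ≈ -39.583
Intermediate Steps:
-3660/(-1514) + b(-59) = -3660/(-1514) - 42 = -3660*(-1/1514) - 42 = 1830/757 - 42 = -29964/757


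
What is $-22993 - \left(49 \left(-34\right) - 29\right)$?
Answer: $-21298$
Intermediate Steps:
$-22993 - \left(49 \left(-34\right) - 29\right) = -22993 - \left(-1666 - 29\right) = -22993 - -1695 = -22993 + 1695 = -21298$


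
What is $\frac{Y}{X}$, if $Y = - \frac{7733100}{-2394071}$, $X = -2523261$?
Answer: $- \frac{2577700}{2013621995177} \approx -1.2801 \cdot 10^{-6}$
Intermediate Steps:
$Y = \frac{7733100}{2394071}$ ($Y = \left(-7733100\right) \left(- \frac{1}{2394071}\right) = \frac{7733100}{2394071} \approx 3.2301$)
$\frac{Y}{X} = \frac{7733100}{2394071 \left(-2523261\right)} = \frac{7733100}{2394071} \left(- \frac{1}{2523261}\right) = - \frac{2577700}{2013621995177}$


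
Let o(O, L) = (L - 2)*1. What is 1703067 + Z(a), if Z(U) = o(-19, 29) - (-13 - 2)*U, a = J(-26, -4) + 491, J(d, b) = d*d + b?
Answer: 1720539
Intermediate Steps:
J(d, b) = b + d² (J(d, b) = d² + b = b + d²)
o(O, L) = -2 + L (o(O, L) = (-2 + L)*1 = -2 + L)
a = 1163 (a = (-4 + (-26)²) + 491 = (-4 + 676) + 491 = 672 + 491 = 1163)
Z(U) = 27 + 15*U (Z(U) = (-2 + 29) - (-13 - 2)*U = 27 - (-15)*U = 27 + 15*U)
1703067 + Z(a) = 1703067 + (27 + 15*1163) = 1703067 + (27 + 17445) = 1703067 + 17472 = 1720539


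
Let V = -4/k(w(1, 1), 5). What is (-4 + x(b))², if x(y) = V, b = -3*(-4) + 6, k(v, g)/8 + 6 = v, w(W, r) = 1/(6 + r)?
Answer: 103041/6724 ≈ 15.324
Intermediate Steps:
k(v, g) = -48 + 8*v
b = 18 (b = 12 + 6 = 18)
V = 7/82 (V = -4/(-48 + 8/(6 + 1)) = -4/(-48 + 8/7) = -4/(-328/7) = -4*(-7/328) = 7/82 ≈ 0.085366)
x(y) = 7/82
(-4 + x(b))² = (-4 + 7/82)² = (-321/82)² = 103041/6724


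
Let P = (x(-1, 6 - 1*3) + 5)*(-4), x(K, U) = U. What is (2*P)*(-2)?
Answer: 128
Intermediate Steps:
P = -32 (P = ((6 - 1*3) + 5)*(-4) = ((6 - 3) + 5)*(-4) = (3 + 5)*(-4) = 8*(-4) = -32)
(2*P)*(-2) = (2*(-32))*(-2) = -64*(-2) = 128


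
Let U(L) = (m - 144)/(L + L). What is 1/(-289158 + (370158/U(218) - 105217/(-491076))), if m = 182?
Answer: 491076/1943638644985 ≈ 2.5266e-7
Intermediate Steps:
U(L) = 19/L (U(L) = (182 - 144)/(L + L) = 38/((2*L)) = 38*(1/(2*L)) = 19/L)
1/(-289158 + (370158/U(218) - 105217/(-491076))) = 1/(-289158 + (370158/((19/218)) - 105217/(-491076))) = 1/(-289158 + (370158/((19*(1/218))) - 105217*(-1/491076))) = 1/(-289158 + (370158/(19/218) + 105217/491076)) = 1/(-289158 + (370158*(218/19) + 105217/491076)) = 1/(-289158 + (4247076 + 105217/491076)) = 1/(-289158 + 2085637198993/491076) = 1/(1943638644985/491076) = 491076/1943638644985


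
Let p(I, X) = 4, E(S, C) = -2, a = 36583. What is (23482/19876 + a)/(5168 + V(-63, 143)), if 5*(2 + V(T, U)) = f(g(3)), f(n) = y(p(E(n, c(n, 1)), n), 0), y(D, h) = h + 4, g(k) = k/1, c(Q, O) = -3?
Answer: 1817867975/256738292 ≈ 7.0806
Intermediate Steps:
g(k) = k (g(k) = k*1 = k)
y(D, h) = 4 + h
f(n) = 4 (f(n) = 4 + 0 = 4)
V(T, U) = -6/5 (V(T, U) = -2 + (1/5)*4 = -2 + 4/5 = -6/5)
(23482/19876 + a)/(5168 + V(-63, 143)) = (23482/19876 + 36583)/(5168 - 6/5) = (23482*(1/19876) + 36583)/(25834/5) = (11741/9938 + 36583)*(5/25834) = (363573595/9938)*(5/25834) = 1817867975/256738292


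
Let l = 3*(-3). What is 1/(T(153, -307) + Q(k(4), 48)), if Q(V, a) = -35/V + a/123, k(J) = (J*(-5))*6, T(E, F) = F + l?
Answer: -984/310273 ≈ -0.0031714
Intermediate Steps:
l = -9
T(E, F) = -9 + F (T(E, F) = F - 9 = -9 + F)
k(J) = -30*J (k(J) = -5*J*6 = -30*J)
Q(V, a) = -35/V + a/123 (Q(V, a) = -35/V + a*(1/123) = -35/V + a/123)
1/(T(153, -307) + Q(k(4), 48)) = 1/((-9 - 307) + (-35/((-30*4)) + (1/123)*48)) = 1/(-316 + (-35/(-120) + 16/41)) = 1/(-316 + (-35*(-1/120) + 16/41)) = 1/(-316 + (7/24 + 16/41)) = 1/(-316 + 671/984) = 1/(-310273/984) = -984/310273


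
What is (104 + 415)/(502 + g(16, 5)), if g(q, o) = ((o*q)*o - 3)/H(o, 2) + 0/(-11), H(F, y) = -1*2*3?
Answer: 3114/2615 ≈ 1.1908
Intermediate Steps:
H(F, y) = -6 (H(F, y) = -2*3 = -6)
g(q, o) = ½ - q*o²/6 (g(q, o) = ((o*q)*o - 3)/(-6) + 0/(-11) = (q*o² - 3)*(-⅙) + 0*(-1/11) = (-3 + q*o²)*(-⅙) + 0 = (½ - q*o²/6) + 0 = ½ - q*o²/6)
(104 + 415)/(502 + g(16, 5)) = (104 + 415)/(502 + (½ - ⅙*16*5²)) = 519/(502 + (½ - ⅙*16*25)) = 519/(502 + (½ - 200/3)) = 519/(502 - 397/6) = 519/(2615/6) = 519*(6/2615) = 3114/2615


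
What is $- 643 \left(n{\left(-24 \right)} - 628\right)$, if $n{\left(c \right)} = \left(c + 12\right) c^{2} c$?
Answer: $-106262180$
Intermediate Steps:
$n{\left(c \right)} = c^{3} \left(12 + c\right)$ ($n{\left(c \right)} = \left(12 + c\right) c^{2} c = c^{2} \left(12 + c\right) c = c^{3} \left(12 + c\right)$)
$- 643 \left(n{\left(-24 \right)} - 628\right) = - 643 \left(\left(-24\right)^{3} \left(12 - 24\right) - 628\right) = - 643 \left(\left(-13824\right) \left(-12\right) - 628\right) = - 643 \left(165888 - 628\right) = \left(-643\right) 165260 = -106262180$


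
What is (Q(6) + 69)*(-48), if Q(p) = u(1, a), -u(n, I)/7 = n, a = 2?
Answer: -2976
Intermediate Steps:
u(n, I) = -7*n
Q(p) = -7 (Q(p) = -7*1 = -7)
(Q(6) + 69)*(-48) = (-7 + 69)*(-48) = 62*(-48) = -2976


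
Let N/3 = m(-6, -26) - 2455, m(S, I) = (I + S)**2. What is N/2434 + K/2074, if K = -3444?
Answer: -8643189/2524058 ≈ -3.4243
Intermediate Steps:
N = -4293 (N = 3*((-26 - 6)**2 - 2455) = 3*((-32)**2 - 2455) = 3*(1024 - 2455) = 3*(-1431) = -4293)
N/2434 + K/2074 = -4293/2434 - 3444/2074 = -4293*1/2434 - 3444*1/2074 = -4293/2434 - 1722/1037 = -8643189/2524058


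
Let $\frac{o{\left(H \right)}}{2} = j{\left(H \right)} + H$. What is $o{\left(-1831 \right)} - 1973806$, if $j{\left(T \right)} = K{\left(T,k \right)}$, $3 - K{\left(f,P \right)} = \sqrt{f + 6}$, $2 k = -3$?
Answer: $-1977462 - 10 i \sqrt{73} \approx -1.9775 \cdot 10^{6} - 85.44 i$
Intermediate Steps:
$k = - \frac{3}{2}$ ($k = \frac{1}{2} \left(-3\right) = - \frac{3}{2} \approx -1.5$)
$K{\left(f,P \right)} = 3 - \sqrt{6 + f}$ ($K{\left(f,P \right)} = 3 - \sqrt{f + 6} = 3 - \sqrt{6 + f}$)
$j{\left(T \right)} = 3 - \sqrt{6 + T}$
$o{\left(H \right)} = 6 - 2 \sqrt{6 + H} + 2 H$ ($o{\left(H \right)} = 2 \left(\left(3 - \sqrt{6 + H}\right) + H\right) = 2 \left(3 + H - \sqrt{6 + H}\right) = 6 - 2 \sqrt{6 + H} + 2 H$)
$o{\left(-1831 \right)} - 1973806 = \left(6 - 2 \sqrt{6 - 1831} + 2 \left(-1831\right)\right) - 1973806 = \left(6 - 2 \sqrt{-1825} - 3662\right) - 1973806 = \left(6 - 2 \cdot 5 i \sqrt{73} - 3662\right) - 1973806 = \left(6 - 10 i \sqrt{73} - 3662\right) - 1973806 = \left(-3656 - 10 i \sqrt{73}\right) - 1973806 = -1977462 - 10 i \sqrt{73}$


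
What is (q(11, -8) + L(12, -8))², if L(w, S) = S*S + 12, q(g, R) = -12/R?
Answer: 24025/4 ≈ 6006.3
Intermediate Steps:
L(w, S) = 12 + S² (L(w, S) = S² + 12 = 12 + S²)
(q(11, -8) + L(12, -8))² = (-12/(-8) + (12 + (-8)²))² = (-12*(-⅛) + (12 + 64))² = (3/2 + 76)² = (155/2)² = 24025/4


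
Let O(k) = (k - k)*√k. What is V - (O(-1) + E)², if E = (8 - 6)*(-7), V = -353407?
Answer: -353603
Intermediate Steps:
O(k) = 0 (O(k) = 0*√k = 0)
E = -14 (E = 2*(-7) = -14)
V - (O(-1) + E)² = -353407 - (0 - 14)² = -353407 - 1*(-14)² = -353407 - 1*196 = -353407 - 196 = -353603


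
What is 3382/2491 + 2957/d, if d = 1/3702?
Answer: 27268517056/2491 ≈ 1.0947e+7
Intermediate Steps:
d = 1/3702 ≈ 0.00027012
3382/2491 + 2957/d = 3382/2491 + 2957/(1/3702) = 3382*(1/2491) + 2957*3702 = 3382/2491 + 10946814 = 27268517056/2491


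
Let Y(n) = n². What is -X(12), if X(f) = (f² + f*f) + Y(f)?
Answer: -432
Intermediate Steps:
X(f) = 3*f² (X(f) = (f² + f*f) + f² = (f² + f²) + f² = 2*f² + f² = 3*f²)
-X(12) = -3*12² = -3*144 = -1*432 = -432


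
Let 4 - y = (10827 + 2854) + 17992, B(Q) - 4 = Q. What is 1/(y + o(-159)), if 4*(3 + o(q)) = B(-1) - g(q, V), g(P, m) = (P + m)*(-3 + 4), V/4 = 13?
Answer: -2/63289 ≈ -3.1601e-5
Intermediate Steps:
V = 52 (V = 4*13 = 52)
g(P, m) = P + m (g(P, m) = (P + m)*1 = P + m)
B(Q) = 4 + Q
y = -31669 (y = 4 - ((10827 + 2854) + 17992) = 4 - (13681 + 17992) = 4 - 1*31673 = 4 - 31673 = -31669)
o(q) = -61/4 - q/4 (o(q) = -3 + ((4 - 1) - (q + 52))/4 = -3 + (3 - (52 + q))/4 = -3 + (3 + (-52 - q))/4 = -3 + (-49 - q)/4 = -3 + (-49/4 - q/4) = -61/4 - q/4)
1/(y + o(-159)) = 1/(-31669 + (-61/4 - 1/4*(-159))) = 1/(-31669 + (-61/4 + 159/4)) = 1/(-31669 + 49/2) = 1/(-63289/2) = -2/63289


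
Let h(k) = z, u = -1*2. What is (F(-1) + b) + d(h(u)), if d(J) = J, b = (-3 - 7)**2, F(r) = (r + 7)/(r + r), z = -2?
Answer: 95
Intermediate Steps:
u = -2
h(k) = -2
F(r) = (7 + r)/(2*r) (F(r) = (7 + r)/((2*r)) = (7 + r)*(1/(2*r)) = (7 + r)/(2*r))
b = 100 (b = (-10)**2 = 100)
(F(-1) + b) + d(h(u)) = ((1/2)*(7 - 1)/(-1) + 100) - 2 = ((1/2)*(-1)*6 + 100) - 2 = (-3 + 100) - 2 = 97 - 2 = 95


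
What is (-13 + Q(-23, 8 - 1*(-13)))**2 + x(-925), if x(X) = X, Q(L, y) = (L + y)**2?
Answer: -844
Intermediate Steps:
(-13 + Q(-23, 8 - 1*(-13)))**2 + x(-925) = (-13 + (-23 + (8 - 1*(-13)))**2)**2 - 925 = (-13 + (-23 + (8 + 13))**2)**2 - 925 = (-13 + (-23 + 21)**2)**2 - 925 = (-13 + (-2)**2)**2 - 925 = (-13 + 4)**2 - 925 = (-9)**2 - 925 = 81 - 925 = -844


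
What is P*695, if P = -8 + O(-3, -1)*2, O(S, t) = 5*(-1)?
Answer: -12510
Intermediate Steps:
O(S, t) = -5
P = -18 (P = -8 - 5*2 = -8 - 10 = -18)
P*695 = -18*695 = -12510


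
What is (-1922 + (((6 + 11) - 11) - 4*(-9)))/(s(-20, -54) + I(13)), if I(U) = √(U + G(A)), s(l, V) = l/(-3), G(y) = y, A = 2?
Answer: -22560/53 + 3384*√15/53 ≈ -178.37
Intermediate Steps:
s(l, V) = -l/3 (s(l, V) = l*(-⅓) = -l/3)
I(U) = √(2 + U) (I(U) = √(U + 2) = √(2 + U))
(-1922 + (((6 + 11) - 11) - 4*(-9)))/(s(-20, -54) + I(13)) = (-1922 + (((6 + 11) - 11) - 4*(-9)))/(-⅓*(-20) + √(2 + 13)) = (-1922 + ((17 - 11) + 36))/(20/3 + √15) = (-1922 + (6 + 36))/(20/3 + √15) = (-1922 + 42)/(20/3 + √15) = -1880/(20/3 + √15)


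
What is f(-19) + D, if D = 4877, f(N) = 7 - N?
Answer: 4903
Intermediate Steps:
f(-19) + D = (7 - 1*(-19)) + 4877 = (7 + 19) + 4877 = 26 + 4877 = 4903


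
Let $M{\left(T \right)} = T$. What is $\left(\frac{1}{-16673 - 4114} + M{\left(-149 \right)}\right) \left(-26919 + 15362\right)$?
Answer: $\frac{2753467696}{1599} \approx 1.722 \cdot 10^{6}$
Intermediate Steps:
$\left(\frac{1}{-16673 - 4114} + M{\left(-149 \right)}\right) \left(-26919 + 15362\right) = \left(\frac{1}{-16673 - 4114} - 149\right) \left(-26919 + 15362\right) = \left(\frac{1}{-20787} - 149\right) \left(-11557\right) = \left(- \frac{1}{20787} - 149\right) \left(-11557\right) = \left(- \frac{3097264}{20787}\right) \left(-11557\right) = \frac{2753467696}{1599}$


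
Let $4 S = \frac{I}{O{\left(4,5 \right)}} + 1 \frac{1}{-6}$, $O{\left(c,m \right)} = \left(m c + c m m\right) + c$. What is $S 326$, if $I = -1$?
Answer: $- \frac{10595}{744} \approx -14.241$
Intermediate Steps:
$O{\left(c,m \right)} = c + c m + c m^{2}$ ($O{\left(c,m \right)} = \left(c m + c m^{2}\right) + c = c + c m + c m^{2}$)
$S = - \frac{65}{1488}$ ($S = \frac{- \frac{1}{4 \left(1 + 5 + 5^{2}\right)} + 1 \frac{1}{-6}}{4} = \frac{- \frac{1}{4 \left(1 + 5 + 25\right)} + 1 \left(- \frac{1}{6}\right)}{4} = \frac{- \frac{1}{4 \cdot 31} - \frac{1}{6}}{4} = \frac{- \frac{1}{124} - \frac{1}{6}}{4} = \frac{1}{4} \left(- \frac{65}{372}\right) = - \frac{65}{1488} \approx -0.043683$)
$S 326 = \left(- \frac{65}{1488}\right) 326 = - \frac{10595}{744}$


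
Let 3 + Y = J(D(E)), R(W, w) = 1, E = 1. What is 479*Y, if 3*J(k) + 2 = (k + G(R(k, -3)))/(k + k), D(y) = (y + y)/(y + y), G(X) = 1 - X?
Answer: -3353/2 ≈ -1676.5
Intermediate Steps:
D(y) = 1 (D(y) = (2*y)/((2*y)) = (2*y)*(1/(2*y)) = 1)
J(k) = -½ (J(k) = -⅔ + ((k + (1 - 1*1))/(k + k))/3 = -⅔ + ((k + (1 - 1))/((2*k)))/3 = -⅔ + ((k + 0)*(1/(2*k)))/3 = -⅔ + (k*(1/(2*k)))/3 = -⅔ + (⅓)*(½) = -⅔ + ⅙ = -½)
Y = -7/2 (Y = -3 - ½ = -7/2 ≈ -3.5000)
479*Y = 479*(-7/2) = -3353/2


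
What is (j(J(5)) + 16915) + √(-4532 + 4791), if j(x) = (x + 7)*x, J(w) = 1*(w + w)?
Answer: 17085 + √259 ≈ 17101.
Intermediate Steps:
J(w) = 2*w (J(w) = 1*(2*w) = 2*w)
j(x) = x*(7 + x) (j(x) = (7 + x)*x = x*(7 + x))
(j(J(5)) + 16915) + √(-4532 + 4791) = ((2*5)*(7 + 2*5) + 16915) + √(-4532 + 4791) = (10*(7 + 10) + 16915) + √259 = (10*17 + 16915) + √259 = (170 + 16915) + √259 = 17085 + √259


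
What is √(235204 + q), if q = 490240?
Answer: 2*√181361 ≈ 851.73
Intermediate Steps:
√(235204 + q) = √(235204 + 490240) = √725444 = 2*√181361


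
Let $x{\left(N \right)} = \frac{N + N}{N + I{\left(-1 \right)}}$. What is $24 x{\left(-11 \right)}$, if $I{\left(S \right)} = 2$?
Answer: $\frac{176}{3} \approx 58.667$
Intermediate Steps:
$x{\left(N \right)} = \frac{2 N}{2 + N}$ ($x{\left(N \right)} = \frac{N + N}{N + 2} = \frac{2 N}{2 + N}$)
$24 x{\left(-11 \right)} = 24 \cdot 2 \left(-11\right) \frac{1}{2 - 11} = 24 \cdot 2 \left(-11\right) \frac{1}{-9} = 24 \cdot 2 \left(-11\right) \left(- \frac{1}{9}\right) = 24 \cdot \frac{22}{9} = \frac{176}{3}$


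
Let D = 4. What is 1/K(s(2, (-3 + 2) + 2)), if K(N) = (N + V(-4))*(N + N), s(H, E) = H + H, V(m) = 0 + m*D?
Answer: -1/96 ≈ -0.010417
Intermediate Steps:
V(m) = 4*m (V(m) = 0 + m*4 = 0 + 4*m = 4*m)
s(H, E) = 2*H
K(N) = 2*N*(-16 + N) (K(N) = (N + 4*(-4))*(N + N) = (N - 16)*(2*N) = (-16 + N)*(2*N) = 2*N*(-16 + N))
1/K(s(2, (-3 + 2) + 2)) = 1/(2*(2*2)*(-16 + 2*2)) = 1/(2*4*(-16 + 4)) = 1/(2*4*(-12)) = 1/(-96) = -1/96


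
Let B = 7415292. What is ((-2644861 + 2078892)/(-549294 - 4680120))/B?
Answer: 565969/38777631798888 ≈ 1.4595e-8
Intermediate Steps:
((-2644861 + 2078892)/(-549294 - 4680120))/B = ((-2644861 + 2078892)/(-549294 - 4680120))/7415292 = -565969/(-5229414)*(1/7415292) = -565969*(-1/5229414)*(1/7415292) = (565969/5229414)*(1/7415292) = 565969/38777631798888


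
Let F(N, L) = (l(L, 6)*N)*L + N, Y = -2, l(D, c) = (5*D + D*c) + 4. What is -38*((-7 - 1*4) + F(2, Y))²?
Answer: -150822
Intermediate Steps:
l(D, c) = 4 + 5*D + D*c
F(N, L) = N + L*N*(4 + 11*L) (F(N, L) = ((4 + 5*L + L*6)*N)*L + N = ((4 + 5*L + 6*L)*N)*L + N = ((4 + 11*L)*N)*L + N = (N*(4 + 11*L))*L + N = L*N*(4 + 11*L) + N = N + L*N*(4 + 11*L))
-38*((-7 - 1*4) + F(2, Y))² = -38*((-7 - 1*4) + 2*(1 - 2*(4 + 11*(-2))))² = -38*((-7 - 4) + 2*(1 - 2*(4 - 22)))² = -38*(-11 + 2*(1 - 2*(-18)))² = -38*(-11 + 2*(1 + 36))² = -38*(-11 + 2*37)² = -38*(-11 + 74)² = -38*63² = -38*3969 = -150822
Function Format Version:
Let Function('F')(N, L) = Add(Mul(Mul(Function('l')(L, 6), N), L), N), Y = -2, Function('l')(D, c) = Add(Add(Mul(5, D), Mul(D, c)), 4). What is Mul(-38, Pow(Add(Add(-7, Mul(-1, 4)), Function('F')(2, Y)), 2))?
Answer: -150822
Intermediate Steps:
Function('l')(D, c) = Add(4, Mul(5, D), Mul(D, c))
Function('F')(N, L) = Add(N, Mul(L, N, Add(4, Mul(11, L)))) (Function('F')(N, L) = Add(Mul(Mul(Add(4, Mul(5, L), Mul(L, 6)), N), L), N) = Add(Mul(Mul(Add(4, Mul(5, L), Mul(6, L)), N), L), N) = Add(Mul(Mul(Add(4, Mul(11, L)), N), L), N) = Add(Mul(Mul(N, Add(4, Mul(11, L))), L), N) = Add(Mul(L, N, Add(4, Mul(11, L))), N) = Add(N, Mul(L, N, Add(4, Mul(11, L)))))
Mul(-38, Pow(Add(Add(-7, Mul(-1, 4)), Function('F')(2, Y)), 2)) = Mul(-38, Pow(Add(Add(-7, Mul(-1, 4)), Mul(2, Add(1, Mul(-2, Add(4, Mul(11, -2)))))), 2)) = Mul(-38, Pow(Add(Add(-7, -4), Mul(2, Add(1, Mul(-2, Add(4, -22))))), 2)) = Mul(-38, Pow(Add(-11, Mul(2, Add(1, Mul(-2, -18)))), 2)) = Mul(-38, Pow(Add(-11, Mul(2, Add(1, 36))), 2)) = Mul(-38, Pow(Add(-11, Mul(2, 37)), 2)) = Mul(-38, Pow(Add(-11, 74), 2)) = Mul(-38, Pow(63, 2)) = Mul(-38, 3969) = -150822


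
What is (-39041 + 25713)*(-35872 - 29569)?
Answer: 872197648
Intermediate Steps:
(-39041 + 25713)*(-35872 - 29569) = -13328*(-65441) = 872197648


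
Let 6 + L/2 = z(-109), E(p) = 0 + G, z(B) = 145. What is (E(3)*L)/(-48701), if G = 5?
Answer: -1390/48701 ≈ -0.028542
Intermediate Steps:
E(p) = 5 (E(p) = 0 + 5 = 5)
L = 278 (L = -12 + 2*145 = -12 + 290 = 278)
(E(3)*L)/(-48701) = (5*278)/(-48701) = 1390*(-1/48701) = -1390/48701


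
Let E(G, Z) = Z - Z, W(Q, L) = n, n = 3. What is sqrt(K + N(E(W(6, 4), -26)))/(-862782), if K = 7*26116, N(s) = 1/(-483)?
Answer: -sqrt(42648028185)/416723706 ≈ -0.00049557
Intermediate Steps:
W(Q, L) = 3
E(G, Z) = 0
N(s) = -1/483
K = 182812
sqrt(K + N(E(W(6, 4), -26)))/(-862782) = sqrt(182812 - 1/483)/(-862782) = sqrt(88298195/483)*(-1/862782) = (sqrt(42648028185)/483)*(-1/862782) = -sqrt(42648028185)/416723706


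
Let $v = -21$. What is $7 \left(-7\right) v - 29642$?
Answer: $-28613$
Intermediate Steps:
$7 \left(-7\right) v - 29642 = 7 \left(-7\right) \left(-21\right) - 29642 = \left(-49\right) \left(-21\right) - 29642 = 1029 - 29642 = -28613$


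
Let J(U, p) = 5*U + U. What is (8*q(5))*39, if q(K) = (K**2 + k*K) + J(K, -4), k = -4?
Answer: 10920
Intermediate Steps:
J(U, p) = 6*U
q(K) = K**2 + 2*K (q(K) = (K**2 - 4*K) + 6*K = K**2 + 2*K)
(8*q(5))*39 = (8*(5*(2 + 5)))*39 = (8*(5*7))*39 = (8*35)*39 = 280*39 = 10920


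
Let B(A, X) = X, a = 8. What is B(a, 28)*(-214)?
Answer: -5992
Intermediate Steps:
B(a, 28)*(-214) = 28*(-214) = -5992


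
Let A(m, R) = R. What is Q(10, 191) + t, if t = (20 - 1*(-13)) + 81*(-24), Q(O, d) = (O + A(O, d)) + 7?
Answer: -1703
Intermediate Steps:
Q(O, d) = 7 + O + d (Q(O, d) = (O + d) + 7 = 7 + O + d)
t = -1911 (t = (20 + 13) - 1944 = 33 - 1944 = -1911)
Q(10, 191) + t = (7 + 10 + 191) - 1911 = 208 - 1911 = -1703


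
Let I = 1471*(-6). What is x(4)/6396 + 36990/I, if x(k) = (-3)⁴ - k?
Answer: -39318073/9408516 ≈ -4.1790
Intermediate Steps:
x(k) = 81 - k
I = -8826
x(4)/6396 + 36990/I = (81 - 1*4)/6396 + 36990/(-8826) = (81 - 4)*(1/6396) + 36990*(-1/8826) = 77*(1/6396) - 6165/1471 = 77/6396 - 6165/1471 = -39318073/9408516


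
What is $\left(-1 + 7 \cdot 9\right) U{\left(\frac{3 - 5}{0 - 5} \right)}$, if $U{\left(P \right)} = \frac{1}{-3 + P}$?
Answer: $- \frac{310}{13} \approx -23.846$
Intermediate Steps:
$\left(-1 + 7 \cdot 9\right) U{\left(\frac{3 - 5}{0 - 5} \right)} = \frac{-1 + 7 \cdot 9}{-3 + \frac{3 - 5}{0 - 5}} = \frac{-1 + 63}{-3 - \frac{2}{-5}} = \frac{62}{-3 - - \frac{2}{5}} = \frac{62}{-3 + \frac{2}{5}} = \frac{62}{- \frac{13}{5}} = 62 \left(- \frac{5}{13}\right) = - \frac{310}{13}$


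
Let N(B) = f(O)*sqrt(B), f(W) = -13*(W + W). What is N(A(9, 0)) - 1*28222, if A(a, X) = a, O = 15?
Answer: -29392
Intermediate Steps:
f(W) = -26*W
N(B) = -390*sqrt(B) (N(B) = (-26*15)*sqrt(B) = -390*sqrt(B))
N(A(9, 0)) - 1*28222 = -390*sqrt(9) - 1*28222 = -390*3 - 28222 = -1170 - 28222 = -29392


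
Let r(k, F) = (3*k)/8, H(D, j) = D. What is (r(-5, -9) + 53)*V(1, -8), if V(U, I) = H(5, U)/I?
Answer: -2045/64 ≈ -31.953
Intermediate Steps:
V(U, I) = 5/I
r(k, F) = 3*k/8 (r(k, F) = (3*k)*(⅛) = 3*k/8)
(r(-5, -9) + 53)*V(1, -8) = ((3/8)*(-5) + 53)*(5/(-8)) = (-15/8 + 53)*(5*(-⅛)) = (409/8)*(-5/8) = -2045/64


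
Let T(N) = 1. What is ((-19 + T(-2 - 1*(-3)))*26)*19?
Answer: -8892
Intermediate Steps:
((-19 + T(-2 - 1*(-3)))*26)*19 = ((-19 + 1)*26)*19 = -18*26*19 = -468*19 = -8892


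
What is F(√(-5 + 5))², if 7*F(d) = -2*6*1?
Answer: 144/49 ≈ 2.9388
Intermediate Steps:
F(d) = -12/7 (F(d) = (-2*6*1)/7 = (-12*1)/7 = (⅐)*(-12) = -12/7)
F(√(-5 + 5))² = (-12/7)² = 144/49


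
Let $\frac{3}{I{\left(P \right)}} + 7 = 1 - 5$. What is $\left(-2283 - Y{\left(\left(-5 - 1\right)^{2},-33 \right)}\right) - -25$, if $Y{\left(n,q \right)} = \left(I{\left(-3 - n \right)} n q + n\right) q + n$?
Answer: $9586$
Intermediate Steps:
$I{\left(P \right)} = - \frac{3}{11}$ ($I{\left(P \right)} = \frac{3}{-7 + \left(1 - 5\right)} = \frac{3}{-7 - 4} = \frac{3}{-11} = 3 \left(- \frac{1}{11}\right) = - \frac{3}{11}$)
$Y{\left(n,q \right)} = n + q \left(n - \frac{3 n q}{11}\right)$ ($Y{\left(n,q \right)} = \left(- \frac{3 n}{11} q + n\right) q + n = \left(- \frac{3 n q}{11} + n\right) q + n = \left(n - \frac{3 n q}{11}\right) q + n = q \left(n - \frac{3 n q}{11}\right) + n = n + q \left(n - \frac{3 n q}{11}\right)$)
$\left(-2283 - Y{\left(\left(-5 - 1\right)^{2},-33 \right)}\right) - -25 = \left(-2283 - \frac{\left(-5 - 1\right)^{2} \left(11 - 3 \left(-33\right)^{2} + 11 \left(-33\right)\right)}{11}\right) - -25 = \left(-2283 - \frac{\left(-5 - 1\right)^{2} \left(11 - 3267 - 363\right)}{11}\right) + 25 = \left(-2283 - \frac{\left(-6\right)^{2} \left(11 - 3267 - 363\right)}{11}\right) + 25 = \left(-2283 - \frac{1}{11} \cdot 36 \left(-3619\right)\right) + 25 = \left(-2283 - -11844\right) + 25 = \left(-2283 + 11844\right) + 25 = 9561 + 25 = 9586$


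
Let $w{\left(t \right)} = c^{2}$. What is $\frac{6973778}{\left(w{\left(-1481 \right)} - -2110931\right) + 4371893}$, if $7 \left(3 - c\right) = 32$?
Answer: $\frac{341715122}{317658497} \approx 1.0757$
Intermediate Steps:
$c = - \frac{11}{7}$ ($c = 3 - \frac{32}{7} = - \frac{11}{7} \approx -1.5714$)
$w{\left(t \right)} = \frac{121}{49}$ ($w{\left(t \right)} = \left(- \frac{11}{7}\right)^{2} = \frac{121}{49}$)
$\frac{6973778}{\left(w{\left(-1481 \right)} - -2110931\right) + 4371893} = \frac{6973778}{\left(\frac{121}{49} - -2110931\right) + 4371893} = \frac{6973778}{\left(\frac{121}{49} + 2110931\right) + 4371893} = \frac{6973778}{\frac{103435740}{49} + 4371893} = \frac{6973778}{\frac{317658497}{49}} = 6973778 \cdot \frac{49}{317658497} = \frac{341715122}{317658497}$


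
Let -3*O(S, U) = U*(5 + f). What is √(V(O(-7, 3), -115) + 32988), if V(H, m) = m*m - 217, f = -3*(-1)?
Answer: 2*√11499 ≈ 214.47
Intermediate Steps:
f = 3
O(S, U) = -8*U/3 (O(S, U) = -U*(5 + 3)/3 = -U*8/3 = -8*U/3)
V(H, m) = -217 + m² (V(H, m) = m² - 217 = -217 + m²)
√(V(O(-7, 3), -115) + 32988) = √((-217 + (-115)²) + 32988) = √((-217 + 13225) + 32988) = √(13008 + 32988) = √45996 = 2*√11499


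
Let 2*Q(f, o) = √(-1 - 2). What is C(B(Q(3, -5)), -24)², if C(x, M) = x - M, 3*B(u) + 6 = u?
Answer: (132 + I*√3)²/36 ≈ 483.92 + 12.702*I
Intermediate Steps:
Q(f, o) = I*√3/2 (Q(f, o) = √(-1 - 2)/2 = √(-3)/2 = (I*√3)/2 = I*√3/2)
B(u) = -2 + u/3
C(B(Q(3, -5)), -24)² = ((-2 + (I*√3/2)/3) - 1*(-24))² = ((-2 + I*√3/6) + 24)² = (22 + I*√3/6)²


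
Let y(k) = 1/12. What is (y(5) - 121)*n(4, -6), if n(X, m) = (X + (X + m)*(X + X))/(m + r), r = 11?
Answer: 1451/5 ≈ 290.20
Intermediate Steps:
y(k) = 1/12
n(X, m) = (X + 2*X*(X + m))/(11 + m) (n(X, m) = (X + (X + m)*(X + X))/(m + 11) = (X + (X + m)*(2*X))/(11 + m) = (X + 2*X*(X + m))/(11 + m))
(y(5) - 121)*n(4, -6) = (1/12 - 121)*(4*(1 + 2*4 + 2*(-6))/(11 - 6)) = -1451*(1 + 8 - 12)/(3*5) = -1451*(-3)/(3*5) = -1451/12*(-12/5) = 1451/5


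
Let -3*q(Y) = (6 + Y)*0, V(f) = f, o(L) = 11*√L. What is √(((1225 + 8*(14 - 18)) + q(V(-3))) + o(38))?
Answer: √(1193 + 11*√38) ≈ 35.508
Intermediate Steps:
q(Y) = 0 (q(Y) = -(6 + Y)*0/3 = -⅓*0 = 0)
√(((1225 + 8*(14 - 18)) + q(V(-3))) + o(38)) = √(((1225 + 8*(14 - 18)) + 0) + 11*√38) = √(((1225 + 8*(-4)) + 0) + 11*√38) = √(((1225 - 32) + 0) + 11*√38) = √((1193 + 0) + 11*√38) = √(1193 + 11*√38)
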